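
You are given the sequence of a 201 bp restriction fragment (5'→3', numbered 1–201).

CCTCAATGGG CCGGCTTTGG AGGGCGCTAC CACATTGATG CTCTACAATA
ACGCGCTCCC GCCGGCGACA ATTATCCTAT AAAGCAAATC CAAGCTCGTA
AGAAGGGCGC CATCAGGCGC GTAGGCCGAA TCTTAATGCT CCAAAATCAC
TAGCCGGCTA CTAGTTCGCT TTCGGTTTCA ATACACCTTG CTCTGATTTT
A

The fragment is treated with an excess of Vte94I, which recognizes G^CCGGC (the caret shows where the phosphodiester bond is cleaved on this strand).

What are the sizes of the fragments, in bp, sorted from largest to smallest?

92, 51, 48, 10 bp

Vte94I sites (GCCGGC) start at positions 10, 61, 153.
Vte94I cuts after the first base of each site, so after positions 10, 61, 153.
Linear molecule, 3 cuts → 4 fragments:
  1–10 → 10 bp
  11–61 → 51 bp
  62–153 → 92 bp
  154–201 → 48 bp
Sorted largest to smallest: 92, 51, 48, 10 bp.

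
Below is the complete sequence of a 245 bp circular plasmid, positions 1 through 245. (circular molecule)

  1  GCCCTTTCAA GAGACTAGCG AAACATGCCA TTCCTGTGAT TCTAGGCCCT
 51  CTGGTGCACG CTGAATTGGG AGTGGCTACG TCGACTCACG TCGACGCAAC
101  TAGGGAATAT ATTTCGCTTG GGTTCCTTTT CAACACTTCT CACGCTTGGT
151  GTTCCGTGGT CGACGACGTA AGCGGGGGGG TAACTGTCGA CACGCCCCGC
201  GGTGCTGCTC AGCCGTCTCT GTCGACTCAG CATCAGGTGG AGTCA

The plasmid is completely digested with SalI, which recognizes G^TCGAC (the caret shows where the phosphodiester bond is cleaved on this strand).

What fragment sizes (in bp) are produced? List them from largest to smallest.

104, 69, 35, 27, 10 bp

SalI sites (GTCGAC) start at positions 80, 90, 159, 186, 221.
SalI cuts after the first base of each site, so after positions 80, 90, 159, 186, 221.
Circular molecule, 5 cuts → 5 fragments:
  81–90 → 10 bp
  91–159 → 69 bp
  160–186 → 27 bp
  187–221 → 35 bp
  222–245 then 1–80 → 24 + 80 = 104 bp
Sorted largest to smallest: 104, 69, 35, 27, 10 bp.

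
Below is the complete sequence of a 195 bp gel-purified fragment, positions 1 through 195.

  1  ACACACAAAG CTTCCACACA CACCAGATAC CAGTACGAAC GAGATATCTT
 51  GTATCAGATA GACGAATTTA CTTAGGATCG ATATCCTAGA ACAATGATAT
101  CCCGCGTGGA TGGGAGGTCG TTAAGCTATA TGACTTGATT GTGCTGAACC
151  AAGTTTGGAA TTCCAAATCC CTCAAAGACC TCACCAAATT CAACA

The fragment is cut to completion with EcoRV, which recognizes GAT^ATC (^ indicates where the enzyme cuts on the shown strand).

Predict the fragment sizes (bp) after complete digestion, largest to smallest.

97, 45, 37, 16 bp

EcoRV sites (GATATC) start at positions 43, 80, 96.
EcoRV cuts after base 3 of each site, so after positions 45, 82, 98.
Linear molecule, 3 cuts → 4 fragments:
  1–45 → 45 bp
  46–82 → 37 bp
  83–98 → 16 bp
  99–195 → 97 bp
Sorted largest to smallest: 97, 45, 37, 16 bp.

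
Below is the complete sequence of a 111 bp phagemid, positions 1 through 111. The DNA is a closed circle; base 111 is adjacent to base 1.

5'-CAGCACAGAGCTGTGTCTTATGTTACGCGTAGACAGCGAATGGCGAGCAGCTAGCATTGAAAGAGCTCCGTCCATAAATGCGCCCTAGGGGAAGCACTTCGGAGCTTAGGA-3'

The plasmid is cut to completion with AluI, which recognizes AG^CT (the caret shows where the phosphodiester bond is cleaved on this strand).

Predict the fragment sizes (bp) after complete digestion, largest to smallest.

40, 39, 17, 15 bp

AluI sites (AGCT) start at positions 9, 49, 64, 103.
AluI cuts after base 2 of each site, so after positions 10, 50, 65, 104.
Circular molecule, 4 cuts → 4 fragments:
  11–50 → 40 bp
  51–65 → 15 bp
  66–104 → 39 bp
  105–111 then 1–10 → 7 + 10 = 17 bp
Sorted largest to smallest: 40, 39, 17, 15 bp.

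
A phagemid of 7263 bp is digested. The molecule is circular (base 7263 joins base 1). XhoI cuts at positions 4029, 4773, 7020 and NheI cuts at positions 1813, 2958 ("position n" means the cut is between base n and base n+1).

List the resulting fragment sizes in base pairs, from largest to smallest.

Combined cut positions (sorted): 1813, 2958, 4029, 4773, 7020.
Circular molecule, 5 cuts → 5 fragments:
  2958 − 1813 = 1145 bp
  4029 − 2958 = 1071 bp
  4773 − 4029 = 744 bp
  7020 − 4773 = 2247 bp
  wrap: 7263 − 7020 + 1813 = 2056 bp
Sorted largest to smallest: 2247, 2056, 1145, 1071, 744 bp.

2247, 2056, 1145, 1071, 744 bp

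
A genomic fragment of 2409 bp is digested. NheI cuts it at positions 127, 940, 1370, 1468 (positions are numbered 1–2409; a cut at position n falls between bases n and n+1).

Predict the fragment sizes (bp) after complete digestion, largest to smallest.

Linear molecule, 4 cuts → 5 fragments:
  127 − 0 = 127 bp
  940 − 127 = 813 bp
  1370 − 940 = 430 bp
  1468 − 1370 = 98 bp
  2409 − 1468 = 941 bp
Sorted largest to smallest: 941, 813, 430, 127, 98 bp.

941, 813, 430, 127, 98 bp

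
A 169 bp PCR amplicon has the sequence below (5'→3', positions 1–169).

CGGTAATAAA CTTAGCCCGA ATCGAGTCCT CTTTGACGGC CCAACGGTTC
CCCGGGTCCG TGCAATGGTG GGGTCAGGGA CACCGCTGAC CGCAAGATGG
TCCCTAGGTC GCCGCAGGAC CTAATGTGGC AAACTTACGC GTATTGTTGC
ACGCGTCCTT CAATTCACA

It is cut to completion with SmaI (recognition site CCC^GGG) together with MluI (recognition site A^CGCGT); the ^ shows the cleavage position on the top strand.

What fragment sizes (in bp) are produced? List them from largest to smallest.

The SmaI site (CCCGGG) starts at position 51.
SmaI cuts after base 3 of each site, so after position 53.
MluI sites (ACGCGT) start at positions 137, 151.
MluI cuts after the first base of each site, so after positions 137, 151.
Combined cut positions: 53, 137, 151.
Linear molecule, 3 cuts → 4 fragments:
  1–53 → 53 bp
  54–137 → 84 bp
  138–151 → 14 bp
  152–169 → 18 bp
Sorted largest to smallest: 84, 53, 18, 14 bp.

84, 53, 18, 14 bp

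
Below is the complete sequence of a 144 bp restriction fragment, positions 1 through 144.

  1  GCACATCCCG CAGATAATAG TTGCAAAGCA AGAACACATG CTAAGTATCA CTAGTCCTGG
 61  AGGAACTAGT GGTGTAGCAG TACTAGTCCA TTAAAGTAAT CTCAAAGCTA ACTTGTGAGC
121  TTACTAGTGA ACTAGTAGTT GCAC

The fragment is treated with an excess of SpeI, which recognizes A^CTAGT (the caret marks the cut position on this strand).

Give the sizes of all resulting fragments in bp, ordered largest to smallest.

50, 41, 17, 15, 13, 8 bp

SpeI sites (ACTAGT) start at positions 50, 65, 82, 123, 131.
SpeI cuts after the first base of each site, so after positions 50, 65, 82, 123, 131.
Linear molecule, 5 cuts → 6 fragments:
  1–50 → 50 bp
  51–65 → 15 bp
  66–82 → 17 bp
  83–123 → 41 bp
  124–131 → 8 bp
  132–144 → 13 bp
Sorted largest to smallest: 50, 41, 17, 15, 13, 8 bp.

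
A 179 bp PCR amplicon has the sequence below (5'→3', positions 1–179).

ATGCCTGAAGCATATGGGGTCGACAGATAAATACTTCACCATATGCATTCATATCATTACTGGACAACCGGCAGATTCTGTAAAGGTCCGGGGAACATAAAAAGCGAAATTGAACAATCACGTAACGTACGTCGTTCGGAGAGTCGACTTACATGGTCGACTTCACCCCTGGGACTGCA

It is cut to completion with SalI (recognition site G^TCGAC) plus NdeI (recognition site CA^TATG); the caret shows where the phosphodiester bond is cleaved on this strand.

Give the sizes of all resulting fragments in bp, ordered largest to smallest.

SalI sites (GTCGAC) start at positions 19, 143, 156.
SalI cuts after the first base of each site, so after positions 19, 143, 156.
NdeI sites (CATATG) start at positions 11, 40.
NdeI cuts after base 2 of each site, so after positions 12, 41.
Combined cut positions: 12, 19, 41, 143, 156.
Linear molecule, 5 cuts → 6 fragments:
  1–12 → 12 bp
  13–19 → 7 bp
  20–41 → 22 bp
  42–143 → 102 bp
  144–156 → 13 bp
  157–179 → 23 bp
Sorted largest to smallest: 102, 23, 22, 13, 12, 7 bp.

102, 23, 22, 13, 12, 7 bp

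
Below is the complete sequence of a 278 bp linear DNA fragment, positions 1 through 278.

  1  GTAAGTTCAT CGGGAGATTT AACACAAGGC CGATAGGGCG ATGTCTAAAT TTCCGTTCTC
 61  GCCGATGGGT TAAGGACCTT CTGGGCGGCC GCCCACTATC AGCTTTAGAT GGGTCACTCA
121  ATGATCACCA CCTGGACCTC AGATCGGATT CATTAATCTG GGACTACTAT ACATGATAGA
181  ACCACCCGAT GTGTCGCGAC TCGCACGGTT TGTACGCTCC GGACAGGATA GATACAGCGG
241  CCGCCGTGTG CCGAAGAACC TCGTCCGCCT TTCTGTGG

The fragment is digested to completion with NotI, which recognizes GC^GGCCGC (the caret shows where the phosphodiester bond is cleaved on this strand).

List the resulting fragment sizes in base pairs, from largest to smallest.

152, 86, 40 bp

NotI sites (GCGGCCGC) start at positions 85, 237.
NotI cuts after base 2 of each site, so after positions 86, 238.
Linear molecule, 2 cuts → 3 fragments:
  1–86 → 86 bp
  87–238 → 152 bp
  239–278 → 40 bp
Sorted largest to smallest: 152, 86, 40 bp.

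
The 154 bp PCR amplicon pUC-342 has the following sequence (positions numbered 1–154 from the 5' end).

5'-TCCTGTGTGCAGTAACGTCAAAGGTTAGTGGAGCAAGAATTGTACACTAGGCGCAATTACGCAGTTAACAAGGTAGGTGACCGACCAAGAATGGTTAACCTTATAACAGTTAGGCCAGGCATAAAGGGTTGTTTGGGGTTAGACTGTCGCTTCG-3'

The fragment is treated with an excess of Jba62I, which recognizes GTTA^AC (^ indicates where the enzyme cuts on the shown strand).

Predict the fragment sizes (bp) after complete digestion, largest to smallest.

Jba62I sites (GTTAAC) start at positions 64, 94.
Jba62I cuts after base 4 of each site, so after positions 67, 97.
Linear molecule, 2 cuts → 3 fragments:
  1–67 → 67 bp
  68–97 → 30 bp
  98–154 → 57 bp
Sorted largest to smallest: 67, 57, 30 bp.

67, 57, 30 bp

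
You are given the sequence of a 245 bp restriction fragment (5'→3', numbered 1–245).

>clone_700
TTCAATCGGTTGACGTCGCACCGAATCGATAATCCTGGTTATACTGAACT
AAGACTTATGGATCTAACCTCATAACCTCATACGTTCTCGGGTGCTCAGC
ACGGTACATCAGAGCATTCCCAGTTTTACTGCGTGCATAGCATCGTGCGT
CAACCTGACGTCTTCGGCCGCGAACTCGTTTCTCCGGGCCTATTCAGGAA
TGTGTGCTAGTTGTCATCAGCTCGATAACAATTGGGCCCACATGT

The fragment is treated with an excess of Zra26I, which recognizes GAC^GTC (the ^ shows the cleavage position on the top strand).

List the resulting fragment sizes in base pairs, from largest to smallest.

145, 86, 14 bp

Zra26I sites (GACGTC) start at positions 12, 157.
Zra26I cuts after base 3 of each site, so after positions 14, 159.
Linear molecule, 2 cuts → 3 fragments:
  1–14 → 14 bp
  15–159 → 145 bp
  160–245 → 86 bp
Sorted largest to smallest: 145, 86, 14 bp.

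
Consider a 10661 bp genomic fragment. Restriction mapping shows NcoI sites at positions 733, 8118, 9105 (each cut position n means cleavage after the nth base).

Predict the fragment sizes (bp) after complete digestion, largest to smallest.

Linear molecule, 3 cuts → 4 fragments:
  733 − 0 = 733 bp
  8118 − 733 = 7385 bp
  9105 − 8118 = 987 bp
  10661 − 9105 = 1556 bp
Sorted largest to smallest: 7385, 1556, 987, 733 bp.

7385, 1556, 987, 733 bp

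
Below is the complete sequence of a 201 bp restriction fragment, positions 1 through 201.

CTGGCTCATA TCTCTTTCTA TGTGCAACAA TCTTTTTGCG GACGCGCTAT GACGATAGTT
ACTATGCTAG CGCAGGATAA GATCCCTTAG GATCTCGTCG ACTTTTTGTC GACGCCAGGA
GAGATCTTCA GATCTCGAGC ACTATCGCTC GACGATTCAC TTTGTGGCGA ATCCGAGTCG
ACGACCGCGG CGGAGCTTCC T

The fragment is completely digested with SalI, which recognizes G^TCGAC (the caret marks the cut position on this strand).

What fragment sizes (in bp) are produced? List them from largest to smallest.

97, 69, 24, 11 bp

SalI sites (GTCGAC) start at positions 97, 108, 177.
SalI cuts after the first base of each site, so after positions 97, 108, 177.
Linear molecule, 3 cuts → 4 fragments:
  1–97 → 97 bp
  98–108 → 11 bp
  109–177 → 69 bp
  178–201 → 24 bp
Sorted largest to smallest: 97, 69, 24, 11 bp.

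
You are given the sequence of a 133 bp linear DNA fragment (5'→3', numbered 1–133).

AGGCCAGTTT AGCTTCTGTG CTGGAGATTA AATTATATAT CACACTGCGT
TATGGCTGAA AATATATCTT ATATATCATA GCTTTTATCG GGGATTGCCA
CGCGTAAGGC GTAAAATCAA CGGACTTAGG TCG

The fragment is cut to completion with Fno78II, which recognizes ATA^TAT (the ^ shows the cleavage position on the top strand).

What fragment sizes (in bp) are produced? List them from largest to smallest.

Fno78II sites (ATATAT) start at positions 35, 62, 71.
Fno78II cuts after base 3 of each site, so after positions 37, 64, 73.
Linear molecule, 3 cuts → 4 fragments:
  1–37 → 37 bp
  38–64 → 27 bp
  65–73 → 9 bp
  74–133 → 60 bp
Sorted largest to smallest: 60, 37, 27, 9 bp.

60, 37, 27, 9 bp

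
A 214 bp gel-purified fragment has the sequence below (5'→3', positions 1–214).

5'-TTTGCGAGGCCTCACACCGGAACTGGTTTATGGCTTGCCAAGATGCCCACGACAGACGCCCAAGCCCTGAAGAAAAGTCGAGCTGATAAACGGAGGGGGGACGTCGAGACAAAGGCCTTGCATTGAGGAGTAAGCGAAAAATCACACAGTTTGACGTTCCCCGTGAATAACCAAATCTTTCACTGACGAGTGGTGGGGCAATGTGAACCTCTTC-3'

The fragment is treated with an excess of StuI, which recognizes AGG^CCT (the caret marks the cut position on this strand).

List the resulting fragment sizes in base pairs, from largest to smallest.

106, 99, 9 bp

StuI sites (AGGCCT) start at positions 7, 113.
StuI cuts after base 3 of each site, so after positions 9, 115.
Linear molecule, 2 cuts → 3 fragments:
  1–9 → 9 bp
  10–115 → 106 bp
  116–214 → 99 bp
Sorted largest to smallest: 106, 99, 9 bp.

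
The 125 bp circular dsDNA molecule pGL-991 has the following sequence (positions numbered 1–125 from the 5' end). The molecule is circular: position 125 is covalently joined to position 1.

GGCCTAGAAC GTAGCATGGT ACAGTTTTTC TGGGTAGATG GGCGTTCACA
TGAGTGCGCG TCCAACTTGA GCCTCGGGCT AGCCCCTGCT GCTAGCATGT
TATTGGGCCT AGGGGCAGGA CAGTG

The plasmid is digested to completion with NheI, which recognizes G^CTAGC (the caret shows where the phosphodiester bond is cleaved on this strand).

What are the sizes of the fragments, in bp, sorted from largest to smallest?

112, 13 bp

NheI sites (GCTAGC) start at positions 78, 91.
NheI cuts after the first base of each site, so after positions 78, 91.
Circular molecule, 2 cuts → 2 fragments:
  79–91 → 13 bp
  92–125 then 1–78 → 34 + 78 = 112 bp
Sorted largest to smallest: 112, 13 bp.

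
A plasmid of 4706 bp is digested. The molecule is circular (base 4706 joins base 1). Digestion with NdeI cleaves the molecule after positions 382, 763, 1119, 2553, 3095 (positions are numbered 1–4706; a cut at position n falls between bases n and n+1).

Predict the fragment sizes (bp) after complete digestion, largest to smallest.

Circular molecule, 5 cuts → 5 fragments:
  763 − 382 = 381 bp
  1119 − 763 = 356 bp
  2553 − 1119 = 1434 bp
  3095 − 2553 = 542 bp
  wrap: 4706 − 3095 + 382 = 1993 bp
Sorted largest to smallest: 1993, 1434, 542, 381, 356 bp.

1993, 1434, 542, 381, 356 bp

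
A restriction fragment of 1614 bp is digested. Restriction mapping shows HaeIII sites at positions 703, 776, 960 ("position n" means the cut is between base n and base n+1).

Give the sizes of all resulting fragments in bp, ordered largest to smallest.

703, 654, 184, 73 bp

Linear molecule, 3 cuts → 4 fragments:
  703 − 0 = 703 bp
  776 − 703 = 73 bp
  960 − 776 = 184 bp
  1614 − 960 = 654 bp
Sorted largest to smallest: 703, 654, 184, 73 bp.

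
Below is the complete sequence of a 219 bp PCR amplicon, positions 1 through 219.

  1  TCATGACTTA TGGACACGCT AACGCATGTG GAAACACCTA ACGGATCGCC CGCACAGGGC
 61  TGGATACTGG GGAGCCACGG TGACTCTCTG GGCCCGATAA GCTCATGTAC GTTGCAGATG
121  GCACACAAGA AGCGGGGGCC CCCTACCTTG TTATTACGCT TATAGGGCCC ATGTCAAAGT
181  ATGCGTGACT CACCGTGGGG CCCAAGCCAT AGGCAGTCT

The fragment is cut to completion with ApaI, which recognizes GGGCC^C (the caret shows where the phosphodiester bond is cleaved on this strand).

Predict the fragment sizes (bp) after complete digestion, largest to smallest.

94, 46, 33, 29, 17 bp

ApaI sites (GGGCCC) start at positions 90, 136, 165, 198.
ApaI cuts after base 5 of each site (before the last base), so after positions 94, 140, 169, 202.
Linear molecule, 4 cuts → 5 fragments:
  1–94 → 94 bp
  95–140 → 46 bp
  141–169 → 29 bp
  170–202 → 33 bp
  203–219 → 17 bp
Sorted largest to smallest: 94, 46, 33, 29, 17 bp.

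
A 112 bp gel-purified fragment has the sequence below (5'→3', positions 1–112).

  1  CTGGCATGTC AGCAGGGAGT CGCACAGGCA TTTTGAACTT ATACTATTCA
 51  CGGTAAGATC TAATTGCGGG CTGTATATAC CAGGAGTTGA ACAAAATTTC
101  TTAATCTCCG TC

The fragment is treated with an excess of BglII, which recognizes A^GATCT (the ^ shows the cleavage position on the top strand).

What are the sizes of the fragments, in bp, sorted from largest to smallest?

The BglII site (AGATCT) starts at position 56.
BglII cuts after the first base of each site, so after position 56.
Linear molecule, 1 cut → 2 fragments:
  1–56 → 56 bp
  57–112 → 56 bp
Sorted largest to smallest: 56, 56 bp.

56, 56 bp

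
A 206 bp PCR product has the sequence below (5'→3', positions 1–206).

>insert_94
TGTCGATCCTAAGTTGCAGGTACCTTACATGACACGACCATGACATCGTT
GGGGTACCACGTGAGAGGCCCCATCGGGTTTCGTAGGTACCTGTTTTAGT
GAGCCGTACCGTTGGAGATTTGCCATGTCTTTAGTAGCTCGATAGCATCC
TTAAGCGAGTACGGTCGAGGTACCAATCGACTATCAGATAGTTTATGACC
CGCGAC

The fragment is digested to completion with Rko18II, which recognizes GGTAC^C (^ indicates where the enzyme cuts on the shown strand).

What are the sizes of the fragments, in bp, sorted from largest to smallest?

Rko18II sites (GGTACC) start at positions 19, 53, 86, 169.
Rko18II cuts after base 5 of each site (before the last base), so after positions 23, 57, 90, 173.
Linear molecule, 4 cuts → 5 fragments:
  1–23 → 23 bp
  24–57 → 34 bp
  58–90 → 33 bp
  91–173 → 83 bp
  174–206 → 33 bp
Sorted largest to smallest: 83, 34, 33, 33, 23 bp.

83, 34, 33, 33, 23 bp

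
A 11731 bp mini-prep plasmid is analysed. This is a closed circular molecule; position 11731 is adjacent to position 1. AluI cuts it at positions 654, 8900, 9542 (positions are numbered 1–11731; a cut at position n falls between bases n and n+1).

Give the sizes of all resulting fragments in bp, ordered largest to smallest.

8246, 2843, 642 bp

Circular molecule, 3 cuts → 3 fragments:
  8900 − 654 = 8246 bp
  9542 − 8900 = 642 bp
  wrap: 11731 − 9542 + 654 = 2843 bp
Sorted largest to smallest: 8246, 2843, 642 bp.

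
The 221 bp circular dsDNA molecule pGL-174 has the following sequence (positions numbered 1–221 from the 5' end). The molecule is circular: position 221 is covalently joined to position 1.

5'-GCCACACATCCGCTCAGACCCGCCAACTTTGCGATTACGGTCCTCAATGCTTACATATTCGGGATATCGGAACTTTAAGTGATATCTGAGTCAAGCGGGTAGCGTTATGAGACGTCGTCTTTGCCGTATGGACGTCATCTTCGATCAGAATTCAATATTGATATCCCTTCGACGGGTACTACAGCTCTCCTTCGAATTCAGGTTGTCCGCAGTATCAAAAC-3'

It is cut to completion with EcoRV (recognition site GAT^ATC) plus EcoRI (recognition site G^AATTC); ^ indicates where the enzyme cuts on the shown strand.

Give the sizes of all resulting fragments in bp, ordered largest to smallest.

EcoRV sites (GATATC) start at positions 63, 81, 160.
EcoRV cuts after base 3 of each site, so after positions 65, 83, 162.
EcoRI sites (GAATTC) start at positions 148, 194.
EcoRI cuts after the first base of each site, so after positions 148, 194.
Combined cut positions: 65, 83, 148, 162, 194.
Circular molecule, 5 cuts → 5 fragments:
  66–83 → 18 bp
  84–148 → 65 bp
  149–162 → 14 bp
  163–194 → 32 bp
  195–221 then 1–65 → 27 + 65 = 92 bp
Sorted largest to smallest: 92, 65, 32, 18, 14 bp.

92, 65, 32, 18, 14 bp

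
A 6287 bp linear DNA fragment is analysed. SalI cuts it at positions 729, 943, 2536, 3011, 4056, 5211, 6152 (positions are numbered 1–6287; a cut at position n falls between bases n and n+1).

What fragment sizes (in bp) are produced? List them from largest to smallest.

Linear molecule, 7 cuts → 8 fragments:
  729 − 0 = 729 bp
  943 − 729 = 214 bp
  2536 − 943 = 1593 bp
  3011 − 2536 = 475 bp
  4056 − 3011 = 1045 bp
  5211 − 4056 = 1155 bp
  6152 − 5211 = 941 bp
  6287 − 6152 = 135 bp
Sorted largest to smallest: 1593, 1155, 1045, 941, 729, 475, 214, 135 bp.

1593, 1155, 1045, 941, 729, 475, 214, 135 bp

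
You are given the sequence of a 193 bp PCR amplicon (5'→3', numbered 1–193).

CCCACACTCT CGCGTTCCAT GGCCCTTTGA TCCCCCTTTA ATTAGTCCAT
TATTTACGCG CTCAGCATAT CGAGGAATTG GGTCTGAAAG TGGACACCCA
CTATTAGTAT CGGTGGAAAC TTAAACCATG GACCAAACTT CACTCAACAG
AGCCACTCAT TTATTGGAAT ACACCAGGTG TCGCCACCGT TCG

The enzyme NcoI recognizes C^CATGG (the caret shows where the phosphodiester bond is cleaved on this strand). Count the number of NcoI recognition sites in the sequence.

2

CCATGG occurs starting at positions 17, 126.
NcoI cuts at 2 sites.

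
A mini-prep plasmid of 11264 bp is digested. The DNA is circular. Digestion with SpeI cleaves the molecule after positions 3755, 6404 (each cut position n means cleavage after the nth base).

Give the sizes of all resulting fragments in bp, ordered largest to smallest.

Circular molecule, 2 cuts → 2 fragments:
  6404 − 3755 = 2649 bp
  wrap: 11264 − 6404 + 3755 = 8615 bp
Sorted largest to smallest: 8615, 2649 bp.

8615, 2649 bp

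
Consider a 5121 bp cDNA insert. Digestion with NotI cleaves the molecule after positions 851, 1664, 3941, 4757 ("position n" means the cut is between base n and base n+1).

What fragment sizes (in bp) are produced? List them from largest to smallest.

2277, 851, 816, 813, 364 bp

Linear molecule, 4 cuts → 5 fragments:
  851 − 0 = 851 bp
  1664 − 851 = 813 bp
  3941 − 1664 = 2277 bp
  4757 − 3941 = 816 bp
  5121 − 4757 = 364 bp
Sorted largest to smallest: 2277, 851, 816, 813, 364 bp.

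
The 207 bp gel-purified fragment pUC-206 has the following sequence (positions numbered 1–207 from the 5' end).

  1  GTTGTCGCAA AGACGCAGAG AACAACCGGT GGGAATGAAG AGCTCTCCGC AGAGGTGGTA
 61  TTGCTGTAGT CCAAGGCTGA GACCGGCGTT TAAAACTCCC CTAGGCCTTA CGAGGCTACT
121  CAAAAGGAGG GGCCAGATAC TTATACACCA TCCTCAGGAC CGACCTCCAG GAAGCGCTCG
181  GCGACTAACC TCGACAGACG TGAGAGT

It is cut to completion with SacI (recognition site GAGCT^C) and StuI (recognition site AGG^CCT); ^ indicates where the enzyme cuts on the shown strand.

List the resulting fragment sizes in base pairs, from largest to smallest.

102, 61, 44 bp

The SacI site (GAGCTC) starts at position 40.
SacI cuts after base 5 of each site (before the last base), so after position 44.
The StuI site (AGGCCT) starts at position 103.
StuI cuts after base 3 of each site, so after position 105.
Combined cut positions: 44, 105.
Linear molecule, 2 cuts → 3 fragments:
  1–44 → 44 bp
  45–105 → 61 bp
  106–207 → 102 bp
Sorted largest to smallest: 102, 61, 44 bp.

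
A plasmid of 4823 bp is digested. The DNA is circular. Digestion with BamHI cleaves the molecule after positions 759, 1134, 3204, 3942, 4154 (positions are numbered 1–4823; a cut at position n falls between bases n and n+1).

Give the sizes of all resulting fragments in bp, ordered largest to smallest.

2070, 1428, 738, 375, 212 bp

Circular molecule, 5 cuts → 5 fragments:
  1134 − 759 = 375 bp
  3204 − 1134 = 2070 bp
  3942 − 3204 = 738 bp
  4154 − 3942 = 212 bp
  wrap: 4823 − 4154 + 759 = 1428 bp
Sorted largest to smallest: 2070, 1428, 738, 375, 212 bp.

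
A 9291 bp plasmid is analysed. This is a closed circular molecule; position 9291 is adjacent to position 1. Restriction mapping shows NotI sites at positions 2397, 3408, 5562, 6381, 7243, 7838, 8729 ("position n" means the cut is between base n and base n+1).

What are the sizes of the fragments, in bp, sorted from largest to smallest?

2959, 2154, 1011, 891, 862, 819, 595 bp

Circular molecule, 7 cuts → 7 fragments:
  3408 − 2397 = 1011 bp
  5562 − 3408 = 2154 bp
  6381 − 5562 = 819 bp
  7243 − 6381 = 862 bp
  7838 − 7243 = 595 bp
  8729 − 7838 = 891 bp
  wrap: 9291 − 8729 + 2397 = 2959 bp
Sorted largest to smallest: 2959, 2154, 1011, 891, 862, 819, 595 bp.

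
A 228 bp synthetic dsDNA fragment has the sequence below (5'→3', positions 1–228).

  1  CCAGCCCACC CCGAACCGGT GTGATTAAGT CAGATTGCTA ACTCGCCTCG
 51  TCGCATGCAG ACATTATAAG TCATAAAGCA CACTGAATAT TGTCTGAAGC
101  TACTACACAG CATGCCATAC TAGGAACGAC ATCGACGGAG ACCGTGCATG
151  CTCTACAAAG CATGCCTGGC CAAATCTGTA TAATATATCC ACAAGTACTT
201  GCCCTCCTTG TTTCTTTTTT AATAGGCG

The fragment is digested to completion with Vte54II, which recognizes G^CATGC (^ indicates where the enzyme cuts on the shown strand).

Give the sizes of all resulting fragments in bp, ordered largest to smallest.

Vte54II sites (GCATGC) start at positions 53, 110, 146, 160.
Vte54II cuts after the first base of each site, so after positions 53, 110, 146, 160.
Linear molecule, 4 cuts → 5 fragments:
  1–53 → 53 bp
  54–110 → 57 bp
  111–146 → 36 bp
  147–160 → 14 bp
  161–228 → 68 bp
Sorted largest to smallest: 68, 57, 53, 36, 14 bp.

68, 57, 53, 36, 14 bp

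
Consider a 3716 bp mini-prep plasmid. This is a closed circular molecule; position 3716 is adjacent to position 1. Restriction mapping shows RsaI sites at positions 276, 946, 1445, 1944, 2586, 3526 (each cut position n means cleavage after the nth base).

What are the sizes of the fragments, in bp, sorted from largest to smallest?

Circular molecule, 6 cuts → 6 fragments:
  946 − 276 = 670 bp
  1445 − 946 = 499 bp
  1944 − 1445 = 499 bp
  2586 − 1944 = 642 bp
  3526 − 2586 = 940 bp
  wrap: 3716 − 3526 + 276 = 466 bp
Sorted largest to smallest: 940, 670, 642, 499, 499, 466 bp.

940, 670, 642, 499, 499, 466 bp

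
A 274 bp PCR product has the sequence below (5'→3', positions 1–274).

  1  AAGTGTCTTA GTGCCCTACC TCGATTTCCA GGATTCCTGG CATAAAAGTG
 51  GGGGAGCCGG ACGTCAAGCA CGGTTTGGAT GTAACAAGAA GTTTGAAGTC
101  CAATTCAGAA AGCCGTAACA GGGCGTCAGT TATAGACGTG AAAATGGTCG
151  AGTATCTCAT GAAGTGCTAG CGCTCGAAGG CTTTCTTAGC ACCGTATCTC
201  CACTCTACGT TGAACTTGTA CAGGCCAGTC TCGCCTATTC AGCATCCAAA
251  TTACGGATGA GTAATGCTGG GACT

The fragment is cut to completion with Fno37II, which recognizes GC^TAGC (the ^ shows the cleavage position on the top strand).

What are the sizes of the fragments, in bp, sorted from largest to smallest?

The Fno37II site (GCTAGC) starts at position 166.
Fno37II cuts after base 2 of each site, so after position 167.
Linear molecule, 1 cut → 2 fragments:
  1–167 → 167 bp
  168–274 → 107 bp
Sorted largest to smallest: 167, 107 bp.

167, 107 bp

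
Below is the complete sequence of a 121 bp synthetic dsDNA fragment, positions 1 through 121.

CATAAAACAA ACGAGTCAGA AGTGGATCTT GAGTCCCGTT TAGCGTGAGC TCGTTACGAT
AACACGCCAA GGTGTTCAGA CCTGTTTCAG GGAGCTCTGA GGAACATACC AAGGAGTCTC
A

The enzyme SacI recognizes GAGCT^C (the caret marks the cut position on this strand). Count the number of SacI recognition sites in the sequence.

2

GAGCTC occurs starting at positions 47, 92.
SacI cuts at 2 sites.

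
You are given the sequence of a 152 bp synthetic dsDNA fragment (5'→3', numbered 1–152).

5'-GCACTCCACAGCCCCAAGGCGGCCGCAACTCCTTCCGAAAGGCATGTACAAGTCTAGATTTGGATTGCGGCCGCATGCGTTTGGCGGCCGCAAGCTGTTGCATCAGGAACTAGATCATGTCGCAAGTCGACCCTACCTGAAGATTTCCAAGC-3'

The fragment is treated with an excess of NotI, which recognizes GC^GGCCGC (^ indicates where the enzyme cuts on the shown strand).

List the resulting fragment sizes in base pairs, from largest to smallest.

67, 48, 20, 17 bp

NotI sites (GCGGCCGC) start at positions 19, 67, 84.
NotI cuts after base 2 of each site, so after positions 20, 68, 85.
Linear molecule, 3 cuts → 4 fragments:
  1–20 → 20 bp
  21–68 → 48 bp
  69–85 → 17 bp
  86–152 → 67 bp
Sorted largest to smallest: 67, 48, 20, 17 bp.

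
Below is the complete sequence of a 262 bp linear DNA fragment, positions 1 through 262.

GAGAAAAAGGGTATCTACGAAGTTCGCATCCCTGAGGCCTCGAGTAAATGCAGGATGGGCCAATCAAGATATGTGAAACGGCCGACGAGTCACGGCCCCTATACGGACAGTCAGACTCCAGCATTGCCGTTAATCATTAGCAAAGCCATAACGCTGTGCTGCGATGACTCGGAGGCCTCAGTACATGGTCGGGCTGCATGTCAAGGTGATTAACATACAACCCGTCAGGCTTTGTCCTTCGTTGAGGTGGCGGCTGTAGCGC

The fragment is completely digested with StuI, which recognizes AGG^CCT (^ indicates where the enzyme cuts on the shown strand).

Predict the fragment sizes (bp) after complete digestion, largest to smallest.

138, 87, 37 bp

StuI sites (AGGCCT) start at positions 35, 173.
StuI cuts after base 3 of each site, so after positions 37, 175.
Linear molecule, 2 cuts → 3 fragments:
  1–37 → 37 bp
  38–175 → 138 bp
  176–262 → 87 bp
Sorted largest to smallest: 138, 87, 37 bp.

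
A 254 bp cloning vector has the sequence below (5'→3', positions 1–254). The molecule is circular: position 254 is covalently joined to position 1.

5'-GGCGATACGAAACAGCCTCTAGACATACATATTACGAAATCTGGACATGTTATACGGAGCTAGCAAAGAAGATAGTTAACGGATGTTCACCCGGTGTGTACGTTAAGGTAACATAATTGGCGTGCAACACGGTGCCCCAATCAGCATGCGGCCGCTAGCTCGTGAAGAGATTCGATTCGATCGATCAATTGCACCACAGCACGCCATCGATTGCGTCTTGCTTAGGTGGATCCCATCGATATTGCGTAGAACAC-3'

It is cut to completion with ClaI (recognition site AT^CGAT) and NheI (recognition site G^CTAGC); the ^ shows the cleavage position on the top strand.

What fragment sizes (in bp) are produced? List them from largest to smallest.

ClaI sites (ATCGAT) start at positions 180, 206, 235.
ClaI cuts after base 2 of each site, so after positions 181, 207, 236.
NheI sites (GCTAGC) start at positions 59, 154.
NheI cuts after the first base of each site, so after positions 59, 154.
Combined cut positions: 59, 154, 181, 207, 236.
Circular molecule, 5 cuts → 5 fragments:
  60–154 → 95 bp
  155–181 → 27 bp
  182–207 → 26 bp
  208–236 → 29 bp
  237–254 then 1–59 → 18 + 59 = 77 bp
Sorted largest to smallest: 95, 77, 29, 27, 26 bp.

95, 77, 29, 27, 26 bp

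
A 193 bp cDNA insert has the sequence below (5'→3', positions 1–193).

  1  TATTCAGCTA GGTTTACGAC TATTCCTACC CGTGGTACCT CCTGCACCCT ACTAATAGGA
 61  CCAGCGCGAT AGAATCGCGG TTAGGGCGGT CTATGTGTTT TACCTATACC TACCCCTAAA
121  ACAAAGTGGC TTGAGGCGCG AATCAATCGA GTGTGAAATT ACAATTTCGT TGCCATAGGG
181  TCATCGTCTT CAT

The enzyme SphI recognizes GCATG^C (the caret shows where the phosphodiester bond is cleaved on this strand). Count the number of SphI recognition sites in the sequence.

No occurrence of GCATGC is present in the sequence.
SphI does not cut: 0 sites.

0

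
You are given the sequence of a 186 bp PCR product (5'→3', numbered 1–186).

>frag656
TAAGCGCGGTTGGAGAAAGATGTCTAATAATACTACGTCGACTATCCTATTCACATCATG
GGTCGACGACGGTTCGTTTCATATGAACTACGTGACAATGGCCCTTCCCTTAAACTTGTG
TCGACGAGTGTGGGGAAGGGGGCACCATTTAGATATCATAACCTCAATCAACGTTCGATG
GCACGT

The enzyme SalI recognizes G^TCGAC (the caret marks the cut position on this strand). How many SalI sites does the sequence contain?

3

GTCGAC occurs starting at positions 37, 62, 120.
SalI cuts at 3 sites.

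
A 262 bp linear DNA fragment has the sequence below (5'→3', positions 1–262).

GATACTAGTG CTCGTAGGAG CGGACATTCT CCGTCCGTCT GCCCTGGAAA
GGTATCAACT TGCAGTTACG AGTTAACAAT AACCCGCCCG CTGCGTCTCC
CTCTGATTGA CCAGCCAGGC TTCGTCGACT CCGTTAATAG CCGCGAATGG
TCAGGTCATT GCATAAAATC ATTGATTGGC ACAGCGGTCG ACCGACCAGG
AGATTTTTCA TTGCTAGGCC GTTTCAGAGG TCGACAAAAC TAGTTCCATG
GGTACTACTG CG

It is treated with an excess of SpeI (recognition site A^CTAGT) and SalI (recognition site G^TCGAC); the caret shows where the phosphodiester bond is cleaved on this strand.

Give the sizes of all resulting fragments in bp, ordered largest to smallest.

SpeI sites (ACTAGT) start at positions 4, 239.
SpeI cuts after the first base of each site, so after positions 4, 239.
SalI sites (GTCGAC) start at positions 124, 187, 230.
SalI cuts after the first base of each site, so after positions 124, 187, 230.
Combined cut positions: 4, 124, 187, 230, 239.
Linear molecule, 5 cuts → 6 fragments:
  1–4 → 4 bp
  5–124 → 120 bp
  125–187 → 63 bp
  188–230 → 43 bp
  231–239 → 9 bp
  240–262 → 23 bp
Sorted largest to smallest: 120, 63, 43, 23, 9, 4 bp.

120, 63, 43, 23, 9, 4 bp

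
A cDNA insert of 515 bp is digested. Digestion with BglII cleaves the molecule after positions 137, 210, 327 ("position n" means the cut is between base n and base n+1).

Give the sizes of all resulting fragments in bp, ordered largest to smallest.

188, 137, 117, 73 bp

Linear molecule, 3 cuts → 4 fragments:
  137 − 0 = 137 bp
  210 − 137 = 73 bp
  327 − 210 = 117 bp
  515 − 327 = 188 bp
Sorted largest to smallest: 188, 137, 117, 73 bp.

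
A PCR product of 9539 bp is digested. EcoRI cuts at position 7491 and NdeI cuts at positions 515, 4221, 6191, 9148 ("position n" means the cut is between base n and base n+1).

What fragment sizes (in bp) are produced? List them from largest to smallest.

Combined cut positions (sorted): 515, 4221, 6191, 7491, 9148.
Linear molecule, 5 cuts → 6 fragments:
  515 − 0 = 515 bp
  4221 − 515 = 3706 bp
  6191 − 4221 = 1970 bp
  7491 − 6191 = 1300 bp
  9148 − 7491 = 1657 bp
  9539 − 9148 = 391 bp
Sorted largest to smallest: 3706, 1970, 1657, 1300, 515, 391 bp.

3706, 1970, 1657, 1300, 515, 391 bp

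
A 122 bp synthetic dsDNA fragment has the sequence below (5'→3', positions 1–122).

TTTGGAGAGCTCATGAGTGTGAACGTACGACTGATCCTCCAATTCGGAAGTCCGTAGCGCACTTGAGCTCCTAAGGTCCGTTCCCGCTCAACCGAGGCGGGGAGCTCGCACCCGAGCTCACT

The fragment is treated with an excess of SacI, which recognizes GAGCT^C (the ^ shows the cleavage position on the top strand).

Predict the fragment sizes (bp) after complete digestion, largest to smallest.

SacI sites (GAGCTC) start at positions 7, 65, 102, 114.
SacI cuts after base 5 of each site (before the last base), so after positions 11, 69, 106, 118.
Linear molecule, 4 cuts → 5 fragments:
  1–11 → 11 bp
  12–69 → 58 bp
  70–106 → 37 bp
  107–118 → 12 bp
  119–122 → 4 bp
Sorted largest to smallest: 58, 37, 12, 11, 4 bp.

58, 37, 12, 11, 4 bp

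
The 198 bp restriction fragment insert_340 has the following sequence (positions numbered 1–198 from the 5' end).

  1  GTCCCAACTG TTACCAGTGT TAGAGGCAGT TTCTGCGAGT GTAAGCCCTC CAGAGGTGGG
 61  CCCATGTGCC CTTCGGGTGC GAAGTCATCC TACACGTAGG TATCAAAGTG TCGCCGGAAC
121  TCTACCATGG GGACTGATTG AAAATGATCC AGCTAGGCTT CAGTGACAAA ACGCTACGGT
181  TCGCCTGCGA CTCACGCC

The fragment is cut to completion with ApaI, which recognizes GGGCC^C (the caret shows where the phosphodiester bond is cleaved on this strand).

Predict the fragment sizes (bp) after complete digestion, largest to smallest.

136, 62 bp

The ApaI site (GGGCCC) starts at position 58.
ApaI cuts after base 5 of each site (before the last base), so after position 62.
Linear molecule, 1 cut → 2 fragments:
  1–62 → 62 bp
  63–198 → 136 bp
Sorted largest to smallest: 136, 62 bp.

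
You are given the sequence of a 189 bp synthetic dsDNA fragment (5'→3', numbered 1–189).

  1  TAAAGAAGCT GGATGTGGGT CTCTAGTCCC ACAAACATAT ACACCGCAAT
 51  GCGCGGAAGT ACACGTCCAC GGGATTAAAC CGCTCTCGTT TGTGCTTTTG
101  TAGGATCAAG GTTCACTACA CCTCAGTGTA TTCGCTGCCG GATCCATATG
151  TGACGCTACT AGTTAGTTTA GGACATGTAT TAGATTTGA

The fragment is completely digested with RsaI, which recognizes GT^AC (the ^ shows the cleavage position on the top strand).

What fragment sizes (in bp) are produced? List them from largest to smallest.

The RsaI site (GTAC) starts at position 59.
RsaI cuts after base 2 of each site, so after position 60.
Linear molecule, 1 cut → 2 fragments:
  1–60 → 60 bp
  61–189 → 129 bp
Sorted largest to smallest: 129, 60 bp.

129, 60 bp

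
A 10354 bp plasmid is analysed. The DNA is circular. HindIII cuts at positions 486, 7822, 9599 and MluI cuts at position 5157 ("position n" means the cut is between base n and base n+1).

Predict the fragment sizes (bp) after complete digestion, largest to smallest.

Combined cut positions (sorted): 486, 5157, 7822, 9599.
Circular molecule, 4 cuts → 4 fragments:
  5157 − 486 = 4671 bp
  7822 − 5157 = 2665 bp
  9599 − 7822 = 1777 bp
  wrap: 10354 − 9599 + 486 = 1241 bp
Sorted largest to smallest: 4671, 2665, 1777, 1241 bp.

4671, 2665, 1777, 1241 bp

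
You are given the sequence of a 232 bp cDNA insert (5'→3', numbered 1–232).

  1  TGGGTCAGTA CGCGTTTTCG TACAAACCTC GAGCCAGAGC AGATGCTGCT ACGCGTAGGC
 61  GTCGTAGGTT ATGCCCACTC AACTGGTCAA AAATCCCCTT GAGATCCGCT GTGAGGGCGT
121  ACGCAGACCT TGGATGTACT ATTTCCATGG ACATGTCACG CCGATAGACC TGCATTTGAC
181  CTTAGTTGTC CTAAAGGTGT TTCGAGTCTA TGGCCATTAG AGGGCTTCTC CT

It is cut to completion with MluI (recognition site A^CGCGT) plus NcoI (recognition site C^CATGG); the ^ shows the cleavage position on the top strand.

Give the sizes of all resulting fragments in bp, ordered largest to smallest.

MluI sites (ACGCGT) start at positions 10, 51.
MluI cuts after the first base of each site, so after positions 10, 51.
The NcoI site (CCATGG) starts at position 145.
NcoI cuts after the first base of each site, so after position 145.
Combined cut positions: 10, 51, 145.
Linear molecule, 3 cuts → 4 fragments:
  1–10 → 10 bp
  11–51 → 41 bp
  52–145 → 94 bp
  146–232 → 87 bp
Sorted largest to smallest: 94, 87, 41, 10 bp.

94, 87, 41, 10 bp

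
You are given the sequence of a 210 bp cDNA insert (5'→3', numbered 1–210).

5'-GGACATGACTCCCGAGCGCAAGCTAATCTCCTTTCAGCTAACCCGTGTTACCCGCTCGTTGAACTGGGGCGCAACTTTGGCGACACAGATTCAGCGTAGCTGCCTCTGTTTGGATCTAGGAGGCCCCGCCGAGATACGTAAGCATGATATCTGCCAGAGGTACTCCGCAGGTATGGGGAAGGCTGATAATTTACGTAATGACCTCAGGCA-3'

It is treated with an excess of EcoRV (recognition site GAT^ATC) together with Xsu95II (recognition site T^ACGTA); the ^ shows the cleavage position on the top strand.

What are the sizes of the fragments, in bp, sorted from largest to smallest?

The EcoRV site (GATATC) starts at position 146.
EcoRV cuts after base 3 of each site, so after position 148.
Xsu95II sites (TACGTA) start at positions 135, 192.
Xsu95II cuts after the first base of each site, so after positions 135, 192.
Combined cut positions: 135, 148, 192.
Linear molecule, 3 cuts → 4 fragments:
  1–135 → 135 bp
  136–148 → 13 bp
  149–192 → 44 bp
  193–210 → 18 bp
Sorted largest to smallest: 135, 44, 18, 13 bp.

135, 44, 18, 13 bp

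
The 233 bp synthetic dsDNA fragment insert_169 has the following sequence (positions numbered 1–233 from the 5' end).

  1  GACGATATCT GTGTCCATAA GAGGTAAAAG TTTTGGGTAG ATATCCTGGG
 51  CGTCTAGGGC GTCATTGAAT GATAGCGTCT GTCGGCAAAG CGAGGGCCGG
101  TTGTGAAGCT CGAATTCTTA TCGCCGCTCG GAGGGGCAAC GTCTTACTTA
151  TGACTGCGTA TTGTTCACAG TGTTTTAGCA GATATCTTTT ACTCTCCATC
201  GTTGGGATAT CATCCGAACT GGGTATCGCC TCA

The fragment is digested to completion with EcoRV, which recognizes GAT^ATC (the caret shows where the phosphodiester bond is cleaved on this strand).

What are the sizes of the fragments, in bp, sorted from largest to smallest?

141, 36, 25, 25, 6 bp

EcoRV sites (GATATC) start at positions 4, 40, 181, 206.
EcoRV cuts after base 3 of each site, so after positions 6, 42, 183, 208.
Linear molecule, 4 cuts → 5 fragments:
  1–6 → 6 bp
  7–42 → 36 bp
  43–183 → 141 bp
  184–208 → 25 bp
  209–233 → 25 bp
Sorted largest to smallest: 141, 36, 25, 25, 6 bp.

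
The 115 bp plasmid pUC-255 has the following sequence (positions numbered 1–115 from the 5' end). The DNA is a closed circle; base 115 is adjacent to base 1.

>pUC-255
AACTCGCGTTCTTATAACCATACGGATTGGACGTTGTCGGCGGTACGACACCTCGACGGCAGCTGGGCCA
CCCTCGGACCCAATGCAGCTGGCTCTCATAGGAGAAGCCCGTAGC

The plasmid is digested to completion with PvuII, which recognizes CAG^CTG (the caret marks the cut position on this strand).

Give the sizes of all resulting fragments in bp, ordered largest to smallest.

PvuII sites (CAGCTG) start at positions 60, 86.
PvuII cuts after base 3 of each site, so after positions 62, 88.
Circular molecule, 2 cuts → 2 fragments:
  63–88 → 26 bp
  89–115 then 1–62 → 27 + 62 = 89 bp
Sorted largest to smallest: 89, 26 bp.

89, 26 bp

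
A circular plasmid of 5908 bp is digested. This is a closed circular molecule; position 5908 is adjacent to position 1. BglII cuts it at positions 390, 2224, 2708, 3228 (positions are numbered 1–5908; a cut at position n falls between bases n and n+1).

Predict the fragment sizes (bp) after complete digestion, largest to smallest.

3070, 1834, 520, 484 bp

Circular molecule, 4 cuts → 4 fragments:
  2224 − 390 = 1834 bp
  2708 − 2224 = 484 bp
  3228 − 2708 = 520 bp
  wrap: 5908 − 3228 + 390 = 3070 bp
Sorted largest to smallest: 3070, 1834, 520, 484 bp.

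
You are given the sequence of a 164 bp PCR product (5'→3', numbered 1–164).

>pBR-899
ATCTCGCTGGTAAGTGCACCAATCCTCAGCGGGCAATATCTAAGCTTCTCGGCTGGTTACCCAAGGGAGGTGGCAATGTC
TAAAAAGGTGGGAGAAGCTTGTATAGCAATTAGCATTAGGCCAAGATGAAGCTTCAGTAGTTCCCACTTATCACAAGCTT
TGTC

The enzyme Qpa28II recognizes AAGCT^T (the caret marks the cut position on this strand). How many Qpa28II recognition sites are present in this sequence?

4

AAGCTT occurs starting at positions 42, 95, 129, 155.
Qpa28II cuts at 4 sites.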